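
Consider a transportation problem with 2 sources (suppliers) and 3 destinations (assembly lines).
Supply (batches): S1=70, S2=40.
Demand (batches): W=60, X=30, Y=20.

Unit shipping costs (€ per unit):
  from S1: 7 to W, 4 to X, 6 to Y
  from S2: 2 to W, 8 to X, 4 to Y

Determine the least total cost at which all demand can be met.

460

An optimal shipping plan:
  S1->W: 20 × €7 = €140
  S1->X: 30 × €4 = €120
  S1->Y: 20 × €6 = €120
  S2->W: 40 × €2 = €80
Total = 140 + 120 + 120 + 80 = €460.
(Supply check: S1 ships 70; S2 ships 40.)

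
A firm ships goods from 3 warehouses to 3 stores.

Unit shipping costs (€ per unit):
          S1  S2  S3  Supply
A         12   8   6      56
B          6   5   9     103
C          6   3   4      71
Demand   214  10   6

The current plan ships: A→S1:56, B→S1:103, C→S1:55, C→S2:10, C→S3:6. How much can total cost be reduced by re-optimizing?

34

Current plan cost = 56·12 + 103·6 + 55·6 + 10·3 + 6·4 = €1674.
Optimal plan:
  A to S1: 40 × €12 = €480
  A to S2: 10 × €8 = €80
  A to S3: 6 × €6 = €36
  B to S1: 103 × €6 = €618
  C to S1: 71 × €6 = €426
Optimal cost = €1640.
Saving = 1674 − 1640 = €34.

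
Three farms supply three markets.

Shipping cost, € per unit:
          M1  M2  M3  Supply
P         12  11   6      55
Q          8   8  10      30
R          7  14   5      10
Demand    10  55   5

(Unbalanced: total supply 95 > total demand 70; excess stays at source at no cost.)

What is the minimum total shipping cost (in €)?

615

An optimal shipping plan:
  P→M2: 25 × €11 = €275
  P→M3: 5 × €6 = €30
  Q→M2: 30 × €8 = €240
  R→M1: 10 × €7 = €70
Total = 275 + 30 + 240 + 70 = €615.
(Supply check: P ships 30; Q ships 30; R ships 10.)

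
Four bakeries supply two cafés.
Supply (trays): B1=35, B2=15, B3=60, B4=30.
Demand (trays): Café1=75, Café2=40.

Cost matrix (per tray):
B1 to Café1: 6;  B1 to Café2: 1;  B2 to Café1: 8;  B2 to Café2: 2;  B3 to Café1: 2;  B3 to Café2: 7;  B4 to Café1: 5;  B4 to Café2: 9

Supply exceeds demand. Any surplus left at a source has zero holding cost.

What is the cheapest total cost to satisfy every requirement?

240

Optimal allocation:
  B1->Café2: 35 trays
  B2->Café2: 5 trays
  B3->Café1: 60 trays
  B4->Café1: 15 trays
Total cost = 240.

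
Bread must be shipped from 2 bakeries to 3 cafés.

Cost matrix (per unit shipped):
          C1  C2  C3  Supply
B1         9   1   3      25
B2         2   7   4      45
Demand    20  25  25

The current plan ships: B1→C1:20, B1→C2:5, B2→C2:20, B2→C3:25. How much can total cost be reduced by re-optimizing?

Current plan cost = 20·9 + 5·1 + 20·7 + 25·4 = 425.
Optimal plan:
  B1 to C2: 25 × 1 = 25
  B2 to C1: 20 × 2 = 40
  B2 to C3: 25 × 4 = 100
Optimal cost = 165.
Saving = 425 − 165 = 260.

260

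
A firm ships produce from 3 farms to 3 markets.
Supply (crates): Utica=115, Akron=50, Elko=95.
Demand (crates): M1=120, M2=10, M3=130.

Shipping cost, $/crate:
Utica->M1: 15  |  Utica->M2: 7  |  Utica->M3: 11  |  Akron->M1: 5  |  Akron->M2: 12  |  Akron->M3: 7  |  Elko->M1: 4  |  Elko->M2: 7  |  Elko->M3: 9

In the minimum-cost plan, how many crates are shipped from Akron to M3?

25

The minimum-cost plan:
  Utica–M2: 10 × $7 = $70
  Utica–M3: 105 × $11 = $1155
  Akron–M1: 25 × $5 = $125
  Akron–M3: 25 × $7 = $175
  Elko–M1: 95 × $4 = $380
Total cost = $1905.
So Akron→M3 carries 25 crates.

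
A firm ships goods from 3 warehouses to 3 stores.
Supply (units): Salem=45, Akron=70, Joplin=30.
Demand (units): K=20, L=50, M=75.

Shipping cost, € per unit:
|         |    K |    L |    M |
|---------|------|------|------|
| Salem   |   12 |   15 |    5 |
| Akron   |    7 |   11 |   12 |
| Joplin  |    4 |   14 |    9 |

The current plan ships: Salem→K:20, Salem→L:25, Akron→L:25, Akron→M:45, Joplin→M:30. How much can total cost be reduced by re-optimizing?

515

Current plan cost = 20·12 + 25·15 + 25·11 + 45·12 + 30·9 = €1700.
Optimal plan:
  Salem to M: 45 × €5 = €225
  Akron to K: 20 × €7 = €140
  Akron to L: 50 × €11 = €550
  Joplin to M: 30 × €9 = €270
Optimal cost = €1185.
Saving = 1700 − 1185 = €515.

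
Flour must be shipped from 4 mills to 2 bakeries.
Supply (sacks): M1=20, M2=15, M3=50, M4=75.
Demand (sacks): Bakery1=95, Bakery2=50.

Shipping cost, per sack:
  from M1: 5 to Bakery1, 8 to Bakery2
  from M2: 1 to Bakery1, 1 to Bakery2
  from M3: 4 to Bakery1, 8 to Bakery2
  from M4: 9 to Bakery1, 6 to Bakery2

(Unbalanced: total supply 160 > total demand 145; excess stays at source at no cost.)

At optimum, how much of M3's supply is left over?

0

An optimal plan:
  M1→Bakery1: 20 × 5 = 100
  M2→Bakery1: 15 × 1 = 15
  M3→Bakery1: 50 × 4 = 200
  M4→Bakery1: 10 × 9 = 90
  M4→Bakery2: 50 × 6 = 300
Total cost = 705.
M3 ships 50 of its 50, leaving 0.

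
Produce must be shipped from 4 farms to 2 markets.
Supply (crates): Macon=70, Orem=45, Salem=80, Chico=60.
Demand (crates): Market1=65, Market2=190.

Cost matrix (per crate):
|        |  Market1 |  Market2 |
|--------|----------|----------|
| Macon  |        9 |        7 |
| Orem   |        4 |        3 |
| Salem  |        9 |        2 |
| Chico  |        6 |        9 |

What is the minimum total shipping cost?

1150

Optimal allocation:
  Macon–Market2: 70 × 7 = 490
  Orem–Market1: 5 × 4 = 20
  Orem–Market2: 40 × 3 = 120
  Salem–Market2: 80 × 2 = 160
  Chico–Market1: 60 × 6 = 360
Total = 490 + 20 + 120 + 160 + 360 = 1150.
(Supply check: Macon ships 70; Orem ships 45; Salem ships 80; Chico ships 60.)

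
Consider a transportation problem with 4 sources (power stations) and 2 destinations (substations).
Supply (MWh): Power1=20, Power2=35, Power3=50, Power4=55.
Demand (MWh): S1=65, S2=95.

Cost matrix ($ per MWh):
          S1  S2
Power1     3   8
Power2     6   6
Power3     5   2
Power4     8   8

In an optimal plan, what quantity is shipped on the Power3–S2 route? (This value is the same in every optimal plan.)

50

The minimum-cost plan:
  Power1->S1: 20 × $3 = $60
  Power2->S1: 35 × $6 = $210
  Power3->S2: 50 × $2 = $100
  Power4->S1: 10 × $8 = $80
  Power4->S2: 45 × $8 = $360
Total cost = $810.
So Power3→S2 carries 50 MWh.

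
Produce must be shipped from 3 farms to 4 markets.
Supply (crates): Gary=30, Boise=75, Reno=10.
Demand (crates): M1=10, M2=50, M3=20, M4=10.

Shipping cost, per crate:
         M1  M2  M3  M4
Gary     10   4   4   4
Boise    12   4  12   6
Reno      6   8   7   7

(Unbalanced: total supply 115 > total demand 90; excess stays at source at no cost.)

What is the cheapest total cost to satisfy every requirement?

380

An optimal shipping plan:
  Gary→M3: 20 crates
  Gary→M4: 10 crates
  Boise→M2: 50 crates
  Reno→M1: 10 crates
Total cost = 380.
(Supply check: Gary ships 30; Boise ships 50; Reno ships 10.)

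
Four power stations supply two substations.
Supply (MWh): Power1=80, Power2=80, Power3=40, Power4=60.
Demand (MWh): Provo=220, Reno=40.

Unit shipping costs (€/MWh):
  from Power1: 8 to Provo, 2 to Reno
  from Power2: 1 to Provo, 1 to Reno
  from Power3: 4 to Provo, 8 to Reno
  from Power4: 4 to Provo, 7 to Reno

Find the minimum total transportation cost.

An optimal shipping plan:
  Power1→Provo: 40 × €8 = €320
  Power1→Reno: 40 × €2 = €80
  Power2→Provo: 80 × €1 = €80
  Power3→Provo: 40 × €4 = €160
  Power4→Provo: 60 × €4 = €240
Total = 320 + 80 + 80 + 160 + 240 = €880.

880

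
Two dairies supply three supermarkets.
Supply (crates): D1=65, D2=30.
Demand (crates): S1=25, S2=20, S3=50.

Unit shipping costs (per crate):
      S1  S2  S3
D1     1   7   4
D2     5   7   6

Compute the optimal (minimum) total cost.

385

One minimum-cost allocation:
  D1->S1: 25 × 1 = 25
  D1->S3: 40 × 4 = 160
  D2->S2: 20 × 7 = 140
  D2->S3: 10 × 6 = 60
Total = 25 + 160 + 140 + 60 = 385.
(Supply check: D1 ships 65; D2 ships 30.)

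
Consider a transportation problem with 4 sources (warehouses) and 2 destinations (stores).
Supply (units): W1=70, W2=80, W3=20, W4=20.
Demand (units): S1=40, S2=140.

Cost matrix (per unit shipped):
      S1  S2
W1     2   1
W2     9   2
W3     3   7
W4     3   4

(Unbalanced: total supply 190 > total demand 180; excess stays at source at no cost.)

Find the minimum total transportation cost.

One minimum-cost allocation:
  W1→S2: 70 × 1 = 70
  W2→S2: 70 × 2 = 140
  W3→S1: 20 × 3 = 60
  W4→S1: 20 × 3 = 60
Total = 70 + 140 + 60 + 60 = 330.
(Supply check: W1 ships 70; W2 ships 70; W3 ships 20; W4 ships 20.)

330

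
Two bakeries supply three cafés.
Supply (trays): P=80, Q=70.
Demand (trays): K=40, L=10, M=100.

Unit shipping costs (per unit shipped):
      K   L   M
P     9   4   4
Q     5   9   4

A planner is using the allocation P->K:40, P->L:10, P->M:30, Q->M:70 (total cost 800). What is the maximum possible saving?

Current plan cost = 40·9 + 10·4 + 30·4 + 70·4 = 800.
Optimal plan:
  P–L: 10 × 4 = 40
  P–M: 70 × 4 = 280
  Q–K: 40 × 5 = 200
  Q–M: 30 × 4 = 120
Optimal cost = 640.
Saving = 800 − 640 = 160.

160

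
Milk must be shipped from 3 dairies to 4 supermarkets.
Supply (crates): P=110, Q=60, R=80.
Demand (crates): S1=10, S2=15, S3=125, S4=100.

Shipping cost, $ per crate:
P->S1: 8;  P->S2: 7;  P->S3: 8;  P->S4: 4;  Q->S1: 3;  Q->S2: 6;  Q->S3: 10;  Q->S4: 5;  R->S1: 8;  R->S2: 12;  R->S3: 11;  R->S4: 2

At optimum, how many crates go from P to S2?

0

Optimal shipments:
  P→S3: 110 × $8 = $880
  Q→S1: 10 × $3 = $30
  Q→S2: 15 × $6 = $90
  Q→S3: 15 × $10 = $150
  Q→S4: 20 × $5 = $100
  R→S4: 80 × $2 = $160
Total cost = $1410.
The route P→S2 is not used.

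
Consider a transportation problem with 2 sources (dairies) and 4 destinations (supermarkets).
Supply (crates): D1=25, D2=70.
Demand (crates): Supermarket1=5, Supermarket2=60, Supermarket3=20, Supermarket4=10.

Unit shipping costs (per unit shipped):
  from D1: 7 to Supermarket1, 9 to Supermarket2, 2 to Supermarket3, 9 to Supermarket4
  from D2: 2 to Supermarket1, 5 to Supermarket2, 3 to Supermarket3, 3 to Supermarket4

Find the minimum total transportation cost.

Optimal allocation:
  D1->Supermarket2: 5 × 9 = 45
  D1->Supermarket3: 20 × 2 = 40
  D2->Supermarket1: 5 × 2 = 10
  D2->Supermarket2: 55 × 5 = 275
  D2->Supermarket4: 10 × 3 = 30
Total = 45 + 40 + 10 + 275 + 30 = 400.

400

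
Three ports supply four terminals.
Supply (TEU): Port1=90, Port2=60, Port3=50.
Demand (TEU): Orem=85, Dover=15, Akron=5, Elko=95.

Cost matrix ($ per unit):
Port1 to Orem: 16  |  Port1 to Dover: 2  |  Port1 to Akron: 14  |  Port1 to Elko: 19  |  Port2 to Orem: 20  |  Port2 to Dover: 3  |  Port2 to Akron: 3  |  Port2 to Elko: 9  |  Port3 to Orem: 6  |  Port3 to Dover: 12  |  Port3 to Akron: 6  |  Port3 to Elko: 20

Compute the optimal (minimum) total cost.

A cheapest plan:
  Port1->Orem: 35 TEU
  Port1->Dover: 15 TEU
  Port1->Elko: 40 TEU
  Port2->Akron: 5 TEU
  Port2->Elko: 55 TEU
  Port3->Orem: 50 TEU
Total cost = $2160.

2160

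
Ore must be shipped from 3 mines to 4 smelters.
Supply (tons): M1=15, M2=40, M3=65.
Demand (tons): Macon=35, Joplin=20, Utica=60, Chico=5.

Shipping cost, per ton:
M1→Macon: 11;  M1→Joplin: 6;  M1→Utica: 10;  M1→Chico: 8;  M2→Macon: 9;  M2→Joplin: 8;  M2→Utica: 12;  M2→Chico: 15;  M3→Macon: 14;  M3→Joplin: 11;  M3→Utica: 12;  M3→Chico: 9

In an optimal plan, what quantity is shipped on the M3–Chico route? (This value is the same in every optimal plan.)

The minimum-cost plan:
  M1–Joplin: 15 × 6 = 90
  M2–Macon: 35 × 9 = 315
  M2–Joplin: 5 × 8 = 40
  M3–Utica: 60 × 12 = 720
  M3–Chico: 5 × 9 = 45
Total cost = 1210.
So M3→Chico carries 5 tons.

5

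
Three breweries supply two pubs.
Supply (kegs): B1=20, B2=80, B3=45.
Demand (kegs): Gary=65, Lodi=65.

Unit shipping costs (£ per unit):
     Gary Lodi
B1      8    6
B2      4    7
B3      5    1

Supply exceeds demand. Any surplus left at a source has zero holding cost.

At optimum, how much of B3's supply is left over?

0

An optimal plan:
  B1->Lodi: 20 × £6 = £120
  B2->Gary: 65 × £4 = £260
  B3->Lodi: 45 × £1 = £45
Total cost = £425.
B3 ships 45 of its 45, leaving 0.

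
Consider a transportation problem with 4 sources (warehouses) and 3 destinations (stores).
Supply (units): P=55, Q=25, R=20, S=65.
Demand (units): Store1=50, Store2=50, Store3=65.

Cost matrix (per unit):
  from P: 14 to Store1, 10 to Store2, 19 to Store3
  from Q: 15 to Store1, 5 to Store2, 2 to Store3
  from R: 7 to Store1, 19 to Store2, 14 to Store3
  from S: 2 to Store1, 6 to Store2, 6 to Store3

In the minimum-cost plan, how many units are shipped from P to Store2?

Solving gives:
  P to Store1: 5 × 14 = 70
  P to Store2: 50 × 10 = 500
  Q to Store3: 25 × 2 = 50
  R to Store1: 20 × 7 = 140
  S to Store1: 25 × 2 = 50
  S to Store3: 40 × 6 = 240
Total cost = 1050.
So P→Store2 carries 50 units.

50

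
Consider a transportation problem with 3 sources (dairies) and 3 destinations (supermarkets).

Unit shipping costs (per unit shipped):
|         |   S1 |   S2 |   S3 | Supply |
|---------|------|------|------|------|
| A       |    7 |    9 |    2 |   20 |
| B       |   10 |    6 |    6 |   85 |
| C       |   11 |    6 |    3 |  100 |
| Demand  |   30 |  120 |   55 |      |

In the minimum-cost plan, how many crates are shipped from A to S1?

20

Optimal shipments:
  A–S1: 20 crates
  B–S1: 10 crates
  B–S2: 75 crates
  C–S2: 45 crates
  C–S3: 55 crates
Total cost = 1125.
So A→S1 carries 20 crates.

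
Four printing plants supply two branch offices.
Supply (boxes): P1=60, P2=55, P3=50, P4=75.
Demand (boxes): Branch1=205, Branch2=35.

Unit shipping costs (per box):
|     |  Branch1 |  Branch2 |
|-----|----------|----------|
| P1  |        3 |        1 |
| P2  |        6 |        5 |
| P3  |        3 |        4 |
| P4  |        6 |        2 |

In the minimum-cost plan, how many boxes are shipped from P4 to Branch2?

35

Optimal shipments:
  P1->Branch1: 60 × 3 = 180
  P2->Branch1: 55 × 6 = 330
  P3->Branch1: 50 × 3 = 150
  P4->Branch1: 40 × 6 = 240
  P4->Branch2: 35 × 2 = 70
Total cost = 970.
So P4→Branch2 carries 35 boxes.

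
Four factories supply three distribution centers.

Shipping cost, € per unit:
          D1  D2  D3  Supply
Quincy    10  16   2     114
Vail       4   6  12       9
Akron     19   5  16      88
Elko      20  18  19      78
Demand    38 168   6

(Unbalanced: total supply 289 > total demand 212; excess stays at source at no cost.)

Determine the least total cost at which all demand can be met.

An optimal shipping plan:
  Quincy->D1: 38 × €10 = €380
  Quincy->D2: 70 × €16 = €1120
  Quincy->D3: 6 × €2 = €12
  Vail->D2: 9 × €6 = €54
  Akron->D2: 88 × €5 = €440
  Elko->D2: 1 × €18 = €18
Total = 380 + 1120 + 12 + 54 + 440 + 18 = €2024.
(Supply check: Quincy ships 114; Vail ships 9; Akron ships 88; Elko ships 1.)

2024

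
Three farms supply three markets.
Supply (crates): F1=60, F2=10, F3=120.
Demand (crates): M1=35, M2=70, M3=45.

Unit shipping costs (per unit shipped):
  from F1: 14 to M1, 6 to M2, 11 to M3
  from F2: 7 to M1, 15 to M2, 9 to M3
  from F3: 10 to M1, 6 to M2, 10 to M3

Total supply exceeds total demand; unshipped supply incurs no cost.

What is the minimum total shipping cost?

A cheapest plan:
  F1–M2: 60 × 6 = 360
  F2–M1: 10 × 7 = 70
  F3–M1: 25 × 10 = 250
  F3–M2: 10 × 6 = 60
  F3–M3: 45 × 10 = 450
Total = 360 + 70 + 250 + 60 + 450 = 1190.

1190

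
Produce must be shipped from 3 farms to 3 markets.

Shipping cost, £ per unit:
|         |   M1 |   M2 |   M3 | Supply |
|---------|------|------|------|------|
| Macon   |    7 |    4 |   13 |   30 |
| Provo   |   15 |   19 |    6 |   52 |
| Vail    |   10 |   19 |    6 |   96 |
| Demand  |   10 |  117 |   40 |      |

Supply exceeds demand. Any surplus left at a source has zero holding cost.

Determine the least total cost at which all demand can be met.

2113

Optimal allocation:
  Macon to M2: 30 × £4 = £120
  Provo to M2: 52 × £19 = £988
  Vail to M1: 10 × £10 = £100
  Vail to M2: 35 × £19 = £665
  Vail to M3: 40 × £6 = £240
Total = 120 + 988 + 100 + 665 + 240 = £2113.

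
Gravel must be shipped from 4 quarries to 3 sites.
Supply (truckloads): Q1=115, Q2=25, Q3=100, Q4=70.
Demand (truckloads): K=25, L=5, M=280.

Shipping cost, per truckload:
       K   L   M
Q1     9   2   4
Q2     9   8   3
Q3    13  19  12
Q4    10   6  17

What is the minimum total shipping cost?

2695

A cheapest plan:
  Q1->M: 115 truckloads
  Q2->M: 25 truckloads
  Q3->M: 100 truckloads
  Q4->K: 25 truckloads
  Q4->L: 5 truckloads
  Q4->M: 40 truckloads
Total cost = 2695.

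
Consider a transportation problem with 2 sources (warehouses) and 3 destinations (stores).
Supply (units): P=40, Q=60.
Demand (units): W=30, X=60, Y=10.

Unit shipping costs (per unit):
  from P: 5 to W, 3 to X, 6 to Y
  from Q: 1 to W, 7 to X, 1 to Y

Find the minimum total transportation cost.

Optimal allocation:
  P→X: 40 × 3 = 120
  Q→W: 30 × 1 = 30
  Q→X: 20 × 7 = 140
  Q→Y: 10 × 1 = 10
Total = 120 + 30 + 140 + 10 = 300.
(Supply check: P ships 40; Q ships 60.)

300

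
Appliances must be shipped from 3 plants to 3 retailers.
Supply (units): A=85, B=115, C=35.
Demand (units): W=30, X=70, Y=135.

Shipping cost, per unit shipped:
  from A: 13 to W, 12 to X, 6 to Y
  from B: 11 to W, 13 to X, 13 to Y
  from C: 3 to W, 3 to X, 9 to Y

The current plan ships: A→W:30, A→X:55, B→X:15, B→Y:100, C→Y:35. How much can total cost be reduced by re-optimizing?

810

Current plan cost = 30·13 + 55·12 + 15·13 + 100·13 + 35·9 = 2860.
Optimal plan:
  A–Y: 85 × 6 = 510
  B–W: 30 × 11 = 330
  B–X: 35 × 13 = 455
  B–Y: 50 × 13 = 650
  C–X: 35 × 3 = 105
Optimal cost = 2050.
Saving = 2860 − 2050 = 810.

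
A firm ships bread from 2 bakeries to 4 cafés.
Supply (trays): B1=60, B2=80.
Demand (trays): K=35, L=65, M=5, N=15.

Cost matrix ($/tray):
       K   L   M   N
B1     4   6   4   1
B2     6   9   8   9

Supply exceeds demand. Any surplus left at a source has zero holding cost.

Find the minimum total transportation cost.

710

One minimum-cost allocation:
  B1→L: 40 × $6 = $240
  B1→M: 5 × $4 = $20
  B1→N: 15 × $1 = $15
  B2→K: 35 × $6 = $210
  B2→L: 25 × $9 = $225
Total = 240 + 20 + 15 + 210 + 225 = $710.
(Supply check: B1 ships 60; B2 ships 60.)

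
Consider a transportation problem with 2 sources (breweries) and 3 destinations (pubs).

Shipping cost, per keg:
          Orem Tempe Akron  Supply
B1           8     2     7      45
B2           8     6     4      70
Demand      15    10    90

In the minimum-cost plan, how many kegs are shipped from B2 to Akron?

70

The minimum-cost plan:
  B1 to Orem: 15 × 8 = 120
  B1 to Tempe: 10 × 2 = 20
  B1 to Akron: 20 × 7 = 140
  B2 to Akron: 70 × 4 = 280
Total cost = 560.
So B2→Akron carries 70 kegs.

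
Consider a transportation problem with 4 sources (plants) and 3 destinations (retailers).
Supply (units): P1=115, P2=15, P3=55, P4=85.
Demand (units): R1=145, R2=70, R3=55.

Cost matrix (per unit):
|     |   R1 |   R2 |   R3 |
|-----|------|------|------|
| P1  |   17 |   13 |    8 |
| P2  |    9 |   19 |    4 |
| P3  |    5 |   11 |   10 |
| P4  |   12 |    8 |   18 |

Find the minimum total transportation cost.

An optimal shipping plan:
  P1 to R2: 60 units
  P1 to R3: 55 units
  P2 to R1: 15 units
  P3 to R1: 55 units
  P4 to R1: 75 units
  P4 to R2: 10 units
Total cost = 2610.
(Supply check: P1 ships 115; P2 ships 15; P3 ships 55; P4 ships 85.)

2610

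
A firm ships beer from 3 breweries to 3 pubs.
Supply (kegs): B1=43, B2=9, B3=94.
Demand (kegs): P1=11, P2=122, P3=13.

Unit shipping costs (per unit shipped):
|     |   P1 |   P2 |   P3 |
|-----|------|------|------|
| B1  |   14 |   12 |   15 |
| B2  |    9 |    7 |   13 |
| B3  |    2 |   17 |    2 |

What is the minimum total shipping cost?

An optimal shipping plan:
  B1–P2: 43 × 12 = 516
  B2–P2: 9 × 7 = 63
  B3–P1: 11 × 2 = 22
  B3–P2: 70 × 17 = 1190
  B3–P3: 13 × 2 = 26
Total = 516 + 63 + 22 + 1190 + 26 = 1817.
(Supply check: B1 ships 43; B2 ships 9; B3 ships 94.)

1817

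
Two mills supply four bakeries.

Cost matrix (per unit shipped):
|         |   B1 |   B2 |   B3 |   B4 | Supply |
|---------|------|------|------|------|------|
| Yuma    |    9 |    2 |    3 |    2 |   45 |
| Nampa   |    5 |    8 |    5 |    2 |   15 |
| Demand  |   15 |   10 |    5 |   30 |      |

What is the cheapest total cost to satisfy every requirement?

170

One minimum-cost allocation:
  Yuma→B2: 10 × 2 = 20
  Yuma→B3: 5 × 3 = 15
  Yuma→B4: 30 × 2 = 60
  Nampa→B1: 15 × 5 = 75
Total = 20 + 15 + 60 + 75 = 170.
(Supply check: Yuma ships 45; Nampa ships 15.)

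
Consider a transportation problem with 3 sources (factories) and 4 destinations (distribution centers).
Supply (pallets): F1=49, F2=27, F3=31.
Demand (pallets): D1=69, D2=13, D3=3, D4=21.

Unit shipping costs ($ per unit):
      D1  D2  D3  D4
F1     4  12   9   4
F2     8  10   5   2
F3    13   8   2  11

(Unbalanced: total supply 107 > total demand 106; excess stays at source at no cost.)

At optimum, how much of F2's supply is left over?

An optimal plan:
  F1→D1: 49 pallets
  F2→D1: 6 pallets
  F2→D4: 21 pallets
  F3→D1: 14 pallets
  F3→D2: 13 pallets
  F3→D3: 3 pallets
Total cost = $578.
F2 ships 27 of its 27, leaving 0.

0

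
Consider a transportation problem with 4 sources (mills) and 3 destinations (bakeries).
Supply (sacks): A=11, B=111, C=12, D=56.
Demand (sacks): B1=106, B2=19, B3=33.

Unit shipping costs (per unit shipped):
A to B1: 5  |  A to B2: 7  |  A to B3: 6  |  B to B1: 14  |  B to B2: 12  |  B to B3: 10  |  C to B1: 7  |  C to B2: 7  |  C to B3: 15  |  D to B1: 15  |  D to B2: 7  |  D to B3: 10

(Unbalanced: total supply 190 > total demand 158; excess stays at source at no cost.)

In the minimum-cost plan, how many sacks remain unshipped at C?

Minimum-cost shipments:
  A to B1: 11 × 5 = 55
  B to B1: 83 × 14 = 1162
  C to B1: 12 × 7 = 84
  D to B2: 19 × 7 = 133
  D to B3: 33 × 10 = 330
Total cost = 1764.
C ships 12 of its 12, leaving 0.

0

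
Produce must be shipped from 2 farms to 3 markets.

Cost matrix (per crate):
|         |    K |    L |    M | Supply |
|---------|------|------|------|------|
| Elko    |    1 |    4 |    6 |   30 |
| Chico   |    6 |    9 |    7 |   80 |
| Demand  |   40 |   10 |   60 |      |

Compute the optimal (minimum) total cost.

600

One minimum-cost allocation:
  Elko to K: 30 × 1 = 30
  Chico to K: 10 × 6 = 60
  Chico to L: 10 × 9 = 90
  Chico to M: 60 × 7 = 420
Total = 30 + 60 + 90 + 420 = 600.
(Supply check: Elko ships 30; Chico ships 80.)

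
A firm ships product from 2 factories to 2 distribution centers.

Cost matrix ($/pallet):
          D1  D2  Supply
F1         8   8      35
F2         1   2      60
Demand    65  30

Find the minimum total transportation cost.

Optimal allocation:
  F1–D1: 5 × $8 = $40
  F1–D2: 30 × $8 = $240
  F2–D1: 60 × $1 = $60
Total = 40 + 240 + 60 = $340.

340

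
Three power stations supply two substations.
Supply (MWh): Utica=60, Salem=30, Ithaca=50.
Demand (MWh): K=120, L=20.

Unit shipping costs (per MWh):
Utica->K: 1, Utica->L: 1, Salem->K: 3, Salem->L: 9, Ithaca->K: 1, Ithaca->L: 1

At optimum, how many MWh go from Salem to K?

30

Optimal shipments:
  Utica–K: 40 × 1 = 40
  Utica–L: 20 × 1 = 20
  Salem–K: 30 × 3 = 90
  Ithaca–K: 50 × 1 = 50
Total cost = 200.
So Salem→K carries 30 MWh.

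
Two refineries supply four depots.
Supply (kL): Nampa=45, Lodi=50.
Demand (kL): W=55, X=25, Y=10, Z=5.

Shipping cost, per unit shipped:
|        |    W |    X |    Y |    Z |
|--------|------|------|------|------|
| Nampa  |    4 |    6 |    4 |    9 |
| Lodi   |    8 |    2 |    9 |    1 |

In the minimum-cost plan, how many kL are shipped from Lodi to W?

20

Optimal shipments:
  Nampa to W: 35 × 4 = 140
  Nampa to Y: 10 × 4 = 40
  Lodi to W: 20 × 8 = 160
  Lodi to X: 25 × 2 = 50
  Lodi to Z: 5 × 1 = 5
Total cost = 395.
So Lodi→W carries 20 kL.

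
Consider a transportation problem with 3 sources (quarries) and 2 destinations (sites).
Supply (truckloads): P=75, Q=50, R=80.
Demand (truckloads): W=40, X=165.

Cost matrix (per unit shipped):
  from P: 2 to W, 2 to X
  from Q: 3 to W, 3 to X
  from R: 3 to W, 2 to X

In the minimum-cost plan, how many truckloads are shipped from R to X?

80

Optimal shipments:
  P->W: 40 × 2 = 80
  P->X: 35 × 2 = 70
  Q->X: 50 × 3 = 150
  R->X: 80 × 2 = 160
Total cost = 460.
So R→X carries 80 truckloads.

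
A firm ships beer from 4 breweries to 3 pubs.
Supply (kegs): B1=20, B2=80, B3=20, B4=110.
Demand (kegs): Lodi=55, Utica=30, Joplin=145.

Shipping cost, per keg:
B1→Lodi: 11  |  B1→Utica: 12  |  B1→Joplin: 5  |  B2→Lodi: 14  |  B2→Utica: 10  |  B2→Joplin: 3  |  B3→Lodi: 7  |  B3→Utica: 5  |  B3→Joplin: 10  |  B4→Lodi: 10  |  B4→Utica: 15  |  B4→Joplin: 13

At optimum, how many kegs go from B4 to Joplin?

Optimal shipments:
  B1 to Joplin: 20 × 5 = 100
  B2 to Joplin: 80 × 3 = 240
  B3 to Utica: 20 × 5 = 100
  B4 to Lodi: 55 × 10 = 550
  B4 to Utica: 10 × 15 = 150
  B4 to Joplin: 45 × 13 = 585
Total cost = 1725.
So B4→Joplin carries 45 kegs.

45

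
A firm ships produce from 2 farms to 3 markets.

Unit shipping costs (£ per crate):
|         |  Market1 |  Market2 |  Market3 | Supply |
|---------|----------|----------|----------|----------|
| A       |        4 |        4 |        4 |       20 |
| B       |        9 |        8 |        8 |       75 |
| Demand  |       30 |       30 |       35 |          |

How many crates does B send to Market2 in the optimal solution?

Optimal shipments:
  A to Market1: 20 × £4 = £80
  B to Market1: 10 × £9 = £90
  B to Market2: 30 × £8 = £240
  B to Market3: 35 × £8 = £280
Total cost = £690.
So B→Market2 carries 30 crates.

30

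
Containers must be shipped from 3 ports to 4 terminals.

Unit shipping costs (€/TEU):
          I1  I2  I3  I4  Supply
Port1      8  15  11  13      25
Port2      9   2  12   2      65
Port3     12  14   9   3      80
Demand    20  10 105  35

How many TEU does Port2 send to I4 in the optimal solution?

Solving gives:
  Port1–I3: 25 × €11 = €275
  Port2–I1: 20 × €9 = €180
  Port2–I2: 10 × €2 = €20
  Port2–I4: 35 × €2 = €70
  Port3–I3: 80 × €9 = €720
Total cost = €1265.
So Port2→I4 carries 35 TEU.

35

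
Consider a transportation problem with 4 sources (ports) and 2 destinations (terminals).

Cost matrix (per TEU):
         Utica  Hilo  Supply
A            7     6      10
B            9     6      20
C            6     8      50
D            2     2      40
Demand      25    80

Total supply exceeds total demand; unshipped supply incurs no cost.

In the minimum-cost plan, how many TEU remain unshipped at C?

An optimal plan:
  A→Hilo: 10 TEU
  B→Hilo: 20 TEU
  C→Utica: 25 TEU
  C→Hilo: 10 TEU
  D→Hilo: 40 TEU
Total cost = 490.
C ships 35 of its 50, leaving 15.

15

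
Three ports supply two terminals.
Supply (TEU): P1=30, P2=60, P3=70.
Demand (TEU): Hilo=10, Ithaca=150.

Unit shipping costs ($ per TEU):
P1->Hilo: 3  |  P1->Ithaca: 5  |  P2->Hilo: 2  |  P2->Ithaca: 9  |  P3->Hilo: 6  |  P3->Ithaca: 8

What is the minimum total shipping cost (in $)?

1180

Optimal allocation:
  P1->Ithaca: 30 TEU
  P2->Hilo: 10 TEU
  P2->Ithaca: 50 TEU
  P3->Ithaca: 70 TEU
Total cost = $1180.
(Supply check: P1 ships 30; P2 ships 60; P3 ships 70.)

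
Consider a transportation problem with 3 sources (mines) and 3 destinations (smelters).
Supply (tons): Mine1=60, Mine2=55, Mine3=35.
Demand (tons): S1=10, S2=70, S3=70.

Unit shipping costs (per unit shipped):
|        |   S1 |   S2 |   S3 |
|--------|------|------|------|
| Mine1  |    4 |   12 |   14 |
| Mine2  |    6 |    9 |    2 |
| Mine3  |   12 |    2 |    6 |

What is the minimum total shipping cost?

850

An optimal shipping plan:
  Mine1→S1: 10 tons
  Mine1→S2: 35 tons
  Mine1→S3: 15 tons
  Mine2→S3: 55 tons
  Mine3→S2: 35 tons
Total cost = 850.
(Supply check: Mine1 ships 60; Mine2 ships 55; Mine3 ships 35.)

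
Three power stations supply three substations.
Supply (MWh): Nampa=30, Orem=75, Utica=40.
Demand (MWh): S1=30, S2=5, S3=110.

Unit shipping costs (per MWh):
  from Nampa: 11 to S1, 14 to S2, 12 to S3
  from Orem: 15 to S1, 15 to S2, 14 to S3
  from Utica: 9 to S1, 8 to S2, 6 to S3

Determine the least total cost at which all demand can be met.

1625

One minimum-cost allocation:
  Nampa->S1: 30 MWh
  Orem->S2: 5 MWh
  Orem->S3: 70 MWh
  Utica->S3: 40 MWh
Total cost = 1625.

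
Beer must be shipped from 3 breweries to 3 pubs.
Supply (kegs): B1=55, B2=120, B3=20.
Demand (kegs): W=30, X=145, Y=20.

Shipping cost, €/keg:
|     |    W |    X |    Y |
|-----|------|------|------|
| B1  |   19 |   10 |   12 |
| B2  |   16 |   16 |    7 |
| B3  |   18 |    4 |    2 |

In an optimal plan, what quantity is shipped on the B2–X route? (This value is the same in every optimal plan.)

The minimum-cost plan:
  B1→X: 55 × €10 = €550
  B2→W: 30 × €16 = €480
  B2→X: 70 × €16 = €1120
  B2→Y: 20 × €7 = €140
  B3→X: 20 × €4 = €80
Total cost = €2370.
So B2→X carries 70 kegs.

70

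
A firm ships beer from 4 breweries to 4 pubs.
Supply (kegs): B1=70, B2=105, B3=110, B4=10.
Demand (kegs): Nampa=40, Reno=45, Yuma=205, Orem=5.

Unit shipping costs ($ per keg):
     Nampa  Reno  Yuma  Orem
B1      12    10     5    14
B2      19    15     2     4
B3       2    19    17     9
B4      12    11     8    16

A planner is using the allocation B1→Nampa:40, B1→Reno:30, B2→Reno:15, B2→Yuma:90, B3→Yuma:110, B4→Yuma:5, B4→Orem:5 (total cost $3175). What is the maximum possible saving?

1215

Current plan cost = 40·12 + 30·10 + 15·15 + 90·2 + 110·17 + 5·8 + 5·16 = $3175.
Optimal plan:
  B1 to Yuma: 70 × $5 = $350
  B2 to Yuma: 105 × $2 = $210
  B3 to Nampa: 40 × $2 = $80
  B3 to Reno: 45 × $19 = $855
  B3 to Yuma: 20 × $17 = $340
  B3 to Orem: 5 × $9 = $45
  B4 to Yuma: 10 × $8 = $80
Optimal cost = $1960.
Saving = 3175 − 1960 = $1215.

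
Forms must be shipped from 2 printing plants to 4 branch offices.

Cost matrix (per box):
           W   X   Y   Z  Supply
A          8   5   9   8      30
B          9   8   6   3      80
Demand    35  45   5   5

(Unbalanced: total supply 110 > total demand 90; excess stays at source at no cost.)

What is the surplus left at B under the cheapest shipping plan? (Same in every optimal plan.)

20

An optimal plan:
  A->X: 30 boxes
  B->W: 35 boxes
  B->X: 15 boxes
  B->Y: 5 boxes
  B->Z: 5 boxes
Total cost = 630.
B ships 60 of its 80, leaving 20.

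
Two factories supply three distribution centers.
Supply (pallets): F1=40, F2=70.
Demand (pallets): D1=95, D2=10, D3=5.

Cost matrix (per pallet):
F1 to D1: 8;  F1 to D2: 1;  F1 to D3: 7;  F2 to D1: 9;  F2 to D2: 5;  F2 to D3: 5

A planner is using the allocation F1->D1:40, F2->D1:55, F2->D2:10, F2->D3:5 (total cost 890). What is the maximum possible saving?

30

Current plan cost = 40·8 + 55·9 + 10·5 + 5·5 = 890.
Optimal plan:
  F1->D1: 30 × 8 = 240
  F1->D2: 10 × 1 = 10
  F2->D1: 65 × 9 = 585
  F2->D3: 5 × 5 = 25
Optimal cost = 860.
Saving = 890 − 860 = 30.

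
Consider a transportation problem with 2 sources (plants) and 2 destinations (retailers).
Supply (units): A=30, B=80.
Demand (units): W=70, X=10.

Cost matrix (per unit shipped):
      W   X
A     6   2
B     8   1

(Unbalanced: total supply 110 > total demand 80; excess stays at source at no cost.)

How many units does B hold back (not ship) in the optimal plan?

An optimal plan:
  A->W: 30 × 6 = 180
  B->W: 40 × 8 = 320
  B->X: 10 × 1 = 10
Total cost = 510.
B ships 50 of its 80, leaving 30.

30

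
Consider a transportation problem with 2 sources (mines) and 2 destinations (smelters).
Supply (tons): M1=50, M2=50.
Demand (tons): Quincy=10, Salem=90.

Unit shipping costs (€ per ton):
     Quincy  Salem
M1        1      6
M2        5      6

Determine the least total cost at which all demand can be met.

A cheapest plan:
  M1->Quincy: 10 × €1 = €10
  M1->Salem: 40 × €6 = €240
  M2->Salem: 50 × €6 = €300
Total = 10 + 240 + 300 = €550.

550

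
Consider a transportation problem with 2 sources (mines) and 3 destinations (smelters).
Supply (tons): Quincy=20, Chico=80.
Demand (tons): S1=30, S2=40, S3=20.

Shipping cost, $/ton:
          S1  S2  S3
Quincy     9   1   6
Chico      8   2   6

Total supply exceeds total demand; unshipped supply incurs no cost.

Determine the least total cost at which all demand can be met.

One minimum-cost allocation:
  Quincy–S2: 20 × $1 = $20
  Chico–S1: 30 × $8 = $240
  Chico–S2: 20 × $2 = $40
  Chico–S3: 20 × $6 = $120
Total = 20 + 240 + 40 + 120 = $420.

420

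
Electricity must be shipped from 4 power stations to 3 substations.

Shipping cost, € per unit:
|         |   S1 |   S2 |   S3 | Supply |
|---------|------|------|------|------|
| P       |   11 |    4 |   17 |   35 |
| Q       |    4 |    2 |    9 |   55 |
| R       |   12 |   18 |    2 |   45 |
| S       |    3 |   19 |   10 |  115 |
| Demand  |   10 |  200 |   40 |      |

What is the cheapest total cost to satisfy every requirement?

An optimal shipping plan:
  P–S2: 35 × €4 = €140
  Q–S2: 55 × €2 = €110
  R–S2: 5 × €18 = €90
  R–S3: 40 × €2 = €80
  S–S1: 10 × €3 = €30
  S–S2: 105 × €19 = €1995
Total = 140 + 110 + 90 + 80 + 30 + 1995 = €2445.

2445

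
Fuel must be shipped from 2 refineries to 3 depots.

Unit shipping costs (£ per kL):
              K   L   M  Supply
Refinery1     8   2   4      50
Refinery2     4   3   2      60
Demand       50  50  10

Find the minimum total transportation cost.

An optimal shipping plan:
  Refinery1 to L: 50 kL
  Refinery2 to K: 50 kL
  Refinery2 to M: 10 kL
Total cost = £320.

320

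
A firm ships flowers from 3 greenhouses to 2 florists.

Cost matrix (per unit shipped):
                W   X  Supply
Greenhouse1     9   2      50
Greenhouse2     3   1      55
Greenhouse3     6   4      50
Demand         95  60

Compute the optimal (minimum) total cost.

A cheapest plan:
  Greenhouse1–X: 50 bunches
  Greenhouse2–W: 55 bunches
  Greenhouse3–W: 40 bunches
  Greenhouse3–X: 10 bunches
Total cost = 545.
(Supply check: Greenhouse1 ships 50; Greenhouse2 ships 55; Greenhouse3 ships 50.)

545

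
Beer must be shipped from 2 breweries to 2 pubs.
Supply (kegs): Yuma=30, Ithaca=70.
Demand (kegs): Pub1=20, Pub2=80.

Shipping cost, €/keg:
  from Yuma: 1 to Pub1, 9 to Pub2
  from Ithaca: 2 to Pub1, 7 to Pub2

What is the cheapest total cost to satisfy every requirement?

An optimal shipping plan:
  Yuma–Pub1: 20 kegs
  Yuma–Pub2: 10 kegs
  Ithaca–Pub2: 70 kegs
Total cost = €600.

600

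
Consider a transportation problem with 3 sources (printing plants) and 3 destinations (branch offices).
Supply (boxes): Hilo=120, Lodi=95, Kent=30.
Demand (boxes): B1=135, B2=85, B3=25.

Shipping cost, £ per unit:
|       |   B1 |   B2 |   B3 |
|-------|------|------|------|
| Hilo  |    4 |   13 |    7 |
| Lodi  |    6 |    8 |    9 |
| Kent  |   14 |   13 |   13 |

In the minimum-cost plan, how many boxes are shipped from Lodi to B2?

80

Optimal shipments:
  Hilo–B1: 120 × £4 = £480
  Lodi–B1: 15 × £6 = £90
  Lodi–B2: 80 × £8 = £640
  Kent–B2: 5 × £13 = £65
  Kent–B3: 25 × £13 = £325
Total cost = £1600.
So Lodi→B2 carries 80 boxes.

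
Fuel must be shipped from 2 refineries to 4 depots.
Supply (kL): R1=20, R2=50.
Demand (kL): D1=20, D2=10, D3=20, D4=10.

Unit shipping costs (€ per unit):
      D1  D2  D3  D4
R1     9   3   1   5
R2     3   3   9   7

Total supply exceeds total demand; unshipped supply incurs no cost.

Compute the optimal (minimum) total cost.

180

An optimal shipping plan:
  R1 to D3: 20 kL
  R2 to D1: 20 kL
  R2 to D2: 10 kL
  R2 to D4: 10 kL
Total cost = €180.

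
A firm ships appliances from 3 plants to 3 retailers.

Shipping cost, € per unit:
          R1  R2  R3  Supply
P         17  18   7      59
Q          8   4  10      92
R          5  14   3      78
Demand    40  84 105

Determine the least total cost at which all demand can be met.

1111

One minimum-cost allocation:
  P–R3: 59 × €7 = €413
  Q–R1: 8 × €8 = €64
  Q–R2: 84 × €4 = €336
  R–R1: 32 × €5 = €160
  R–R3: 46 × €3 = €138
Total = 413 + 64 + 336 + 160 + 138 = €1111.
(Supply check: P ships 59; Q ships 92; R ships 78.)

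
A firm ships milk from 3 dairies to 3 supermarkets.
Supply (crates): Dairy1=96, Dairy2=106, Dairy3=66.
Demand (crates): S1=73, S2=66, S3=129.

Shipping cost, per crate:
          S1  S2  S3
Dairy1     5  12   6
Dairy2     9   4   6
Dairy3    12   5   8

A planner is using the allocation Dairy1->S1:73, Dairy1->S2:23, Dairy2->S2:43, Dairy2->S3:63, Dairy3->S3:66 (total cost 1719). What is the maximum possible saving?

250

Current plan cost = 73·5 + 23·12 + 43·4 + 63·6 + 66·8 = 1719.
Optimal plan:
  Dairy1->S1: 73 crates
  Dairy1->S3: 23 crates
  Dairy2->S3: 106 crates
  Dairy3->S2: 66 crates
Optimal cost = 1469.
Saving = 1719 − 1469 = 250.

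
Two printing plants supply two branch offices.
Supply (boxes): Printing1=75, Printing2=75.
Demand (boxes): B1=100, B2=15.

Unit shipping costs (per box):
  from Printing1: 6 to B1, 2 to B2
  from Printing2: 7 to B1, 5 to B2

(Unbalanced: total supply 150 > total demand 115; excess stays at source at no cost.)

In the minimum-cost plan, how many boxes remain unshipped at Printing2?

An optimal plan:
  Printing1->B1: 60 × 6 = 360
  Printing1->B2: 15 × 2 = 30
  Printing2->B1: 40 × 7 = 280
Total cost = 670.
Printing2 ships 40 of its 75, leaving 35.

35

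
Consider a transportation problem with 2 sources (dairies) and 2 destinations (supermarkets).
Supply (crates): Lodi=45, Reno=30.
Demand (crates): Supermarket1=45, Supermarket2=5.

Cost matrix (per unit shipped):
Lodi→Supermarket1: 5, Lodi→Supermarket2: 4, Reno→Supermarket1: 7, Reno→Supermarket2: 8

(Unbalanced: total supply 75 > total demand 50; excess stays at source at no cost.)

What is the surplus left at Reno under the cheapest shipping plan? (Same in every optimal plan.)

Minimum-cost shipments:
  Lodi to Supermarket1: 40 crates
  Lodi to Supermarket2: 5 crates
  Reno to Supermarket1: 5 crates
Total cost = 255.
Reno ships 5 of its 30, leaving 25.

25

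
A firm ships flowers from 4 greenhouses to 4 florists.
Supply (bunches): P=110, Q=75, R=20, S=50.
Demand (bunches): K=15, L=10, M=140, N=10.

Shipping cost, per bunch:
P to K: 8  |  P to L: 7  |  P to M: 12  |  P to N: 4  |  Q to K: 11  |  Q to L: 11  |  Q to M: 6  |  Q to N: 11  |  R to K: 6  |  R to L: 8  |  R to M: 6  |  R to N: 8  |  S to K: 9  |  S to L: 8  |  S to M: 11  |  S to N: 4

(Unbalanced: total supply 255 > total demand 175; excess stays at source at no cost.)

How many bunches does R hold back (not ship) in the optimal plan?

0

An optimal plan:
  P to K: 15 bunches
  P to L: 10 bunches
  P to N: 10 bunches
  Q to M: 75 bunches
  R to M: 20 bunches
  S to M: 45 bunches
Total cost = 1295.
R ships 20 of its 20, leaving 0.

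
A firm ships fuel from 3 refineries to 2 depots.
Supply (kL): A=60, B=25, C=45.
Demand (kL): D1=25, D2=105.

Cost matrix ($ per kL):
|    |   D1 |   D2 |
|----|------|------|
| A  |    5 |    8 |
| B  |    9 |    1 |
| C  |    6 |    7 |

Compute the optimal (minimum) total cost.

745

One minimum-cost allocation:
  A->D1: 25 × $5 = $125
  A->D2: 35 × $8 = $280
  B->D2: 25 × $1 = $25
  C->D2: 45 × $7 = $315
Total = 125 + 280 + 25 + 315 = $745.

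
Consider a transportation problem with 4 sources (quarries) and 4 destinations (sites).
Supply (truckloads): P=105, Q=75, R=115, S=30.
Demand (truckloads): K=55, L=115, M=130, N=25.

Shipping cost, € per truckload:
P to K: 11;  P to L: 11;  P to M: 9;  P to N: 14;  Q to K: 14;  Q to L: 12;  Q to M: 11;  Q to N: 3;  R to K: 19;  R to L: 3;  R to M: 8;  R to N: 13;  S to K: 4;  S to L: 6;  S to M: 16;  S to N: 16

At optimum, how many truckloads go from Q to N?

25

The minimum-cost plan:
  P to K: 25 × €11 = €275
  P to M: 80 × €9 = €720
  Q to M: 50 × €11 = €550
  Q to N: 25 × €3 = €75
  R to L: 115 × €3 = €345
  S to K: 30 × €4 = €120
Total cost = €2085.
So Q→N carries 25 truckloads.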